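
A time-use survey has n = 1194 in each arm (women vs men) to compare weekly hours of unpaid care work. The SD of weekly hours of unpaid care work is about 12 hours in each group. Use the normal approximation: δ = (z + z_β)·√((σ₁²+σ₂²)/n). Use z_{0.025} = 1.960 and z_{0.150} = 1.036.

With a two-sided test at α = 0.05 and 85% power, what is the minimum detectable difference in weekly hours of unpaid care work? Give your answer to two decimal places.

δ = (z_{α/2} + z_β) · √((σ₁²+σ₂²)/n)
  = (1.960 + 1.036) · √(288/1194)
  = 2.996 · √0.24121
  = 2.996 · 0.4911
  = 1.4714

Minimum detectable difference ≈ 1.47 hours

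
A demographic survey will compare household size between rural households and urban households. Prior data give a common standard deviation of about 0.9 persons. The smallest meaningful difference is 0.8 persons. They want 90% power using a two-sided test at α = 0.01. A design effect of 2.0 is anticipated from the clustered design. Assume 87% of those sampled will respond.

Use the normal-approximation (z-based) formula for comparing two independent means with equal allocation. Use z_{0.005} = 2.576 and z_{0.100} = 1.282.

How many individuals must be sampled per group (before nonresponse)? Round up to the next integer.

n = (z_{α/2} + z_β)² · (σ₁² + σ₂²) / δ²
  = (2.576 + 1.282)² · (2·0.9² = 1.62) / 0.8²
  = 14.8842 · 1.62 / 0.64
  = 37.68
Design effect: 2.0 × 37.68 = 75.35.
Adjust for 87% response: 75.35 / 0.87 = 86.61.
Round up → n = 87 per group.

n = 87 per group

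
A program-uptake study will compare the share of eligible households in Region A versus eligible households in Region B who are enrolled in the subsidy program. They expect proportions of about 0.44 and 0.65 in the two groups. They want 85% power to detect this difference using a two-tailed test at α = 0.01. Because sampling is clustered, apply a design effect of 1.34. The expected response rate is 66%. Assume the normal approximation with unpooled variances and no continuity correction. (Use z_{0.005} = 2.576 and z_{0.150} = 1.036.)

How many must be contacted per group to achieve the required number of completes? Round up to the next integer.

n = 285 per group

n = (z_{α/2} + z_β)² · [p₁(1−p₁) + p₂(1−p₂)] / (p₁ − p₂)²
  = (2.576 + 1.036)² · (0.44·0.56 + 0.65·0.35) / (-0.21)²
  = (3.612)² · (0.2464 + 0.2275) / 0.0441
  = 13.0465 · 0.4739 / 0.0441
  = 140.20
Design effect: 1.34 × 140.20 = 187.87.
Adjust for 66% response: 187.87 / 0.66 = 284.65.
Round up → n = 285 per group.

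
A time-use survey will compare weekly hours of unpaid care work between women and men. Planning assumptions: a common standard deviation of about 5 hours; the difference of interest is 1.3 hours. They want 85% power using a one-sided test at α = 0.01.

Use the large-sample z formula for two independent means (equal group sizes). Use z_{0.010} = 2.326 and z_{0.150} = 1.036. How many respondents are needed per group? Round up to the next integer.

n = 335 per group

n = (z_α + z_β)² · (σ₁² + σ₂²) / δ²
  = (2.326 + 1.036)² · (2·5² = 50) / 1.3²
  = 11.3030 · 50 / 1.69
  = 334.41
Round up → n = 335 per group.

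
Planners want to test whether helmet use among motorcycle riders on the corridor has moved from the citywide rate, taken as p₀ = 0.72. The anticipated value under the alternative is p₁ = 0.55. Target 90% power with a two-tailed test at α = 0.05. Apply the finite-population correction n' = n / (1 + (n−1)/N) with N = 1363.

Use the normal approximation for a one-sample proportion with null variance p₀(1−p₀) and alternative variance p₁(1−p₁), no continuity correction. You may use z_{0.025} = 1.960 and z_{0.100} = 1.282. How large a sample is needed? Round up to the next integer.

n = [z_{α/2}·√(p₀q₀) + z_β·√(p₁q₁)]² / (p₁ − p₀)²
  = [1.960·√(0.72·0.28) + 1.282·√(0.55·0.45)]² / (-0.17)²
  = [1.960·0.4490 + 1.282·0.4975]² / 0.0289
  = [1.5178]² / 0.0289
  = 79.72
Finite-population correction (N = 1363): 79.72 / (1 + (79.72 − 1)/1363) = 75.36.
Round up → n = 76.

n = 76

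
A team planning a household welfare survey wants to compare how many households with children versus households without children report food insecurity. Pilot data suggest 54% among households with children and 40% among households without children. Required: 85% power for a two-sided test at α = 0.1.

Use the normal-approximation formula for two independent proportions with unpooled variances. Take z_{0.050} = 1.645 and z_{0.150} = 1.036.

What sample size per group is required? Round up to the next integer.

n = 180 per group

n = (z_{α/2} + z_β)² · [p₁(1−p₁) + p₂(1−p₂)] / (p₁ − p₂)²
  = (1.645 + 1.036)² · (0.54·0.46 + 0.40·0.60) / (0.14)²
  = (2.681)² · (0.2484 + 0.2400) / 0.0196
  = 7.1878 · 0.4884 / 0.0196
  = 179.11
Round up → n = 180 per group.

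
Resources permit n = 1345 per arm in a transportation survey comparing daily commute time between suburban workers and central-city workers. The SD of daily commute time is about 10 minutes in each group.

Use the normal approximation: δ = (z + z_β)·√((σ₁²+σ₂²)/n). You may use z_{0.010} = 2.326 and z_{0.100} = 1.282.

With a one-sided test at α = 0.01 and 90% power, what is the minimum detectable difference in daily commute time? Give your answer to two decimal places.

Minimum detectable difference ≈ 1.39 minutes

δ = (z_α + z_β) · √((σ₁²+σ₂²)/n)
  = (2.326 + 1.282) · √(200/1345)
  = 3.608 · √0.1487
  = 3.608 · 0.3856
  = 1.3913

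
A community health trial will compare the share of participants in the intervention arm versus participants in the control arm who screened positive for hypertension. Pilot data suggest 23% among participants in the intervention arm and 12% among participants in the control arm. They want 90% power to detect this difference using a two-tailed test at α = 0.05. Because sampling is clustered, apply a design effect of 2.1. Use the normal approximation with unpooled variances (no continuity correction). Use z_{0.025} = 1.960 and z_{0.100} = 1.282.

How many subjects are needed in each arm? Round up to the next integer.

n = 516 per group

n = (z_{α/2} + z_β)² · [p₁(1−p₁) + p₂(1−p₂)] / (p₁ − p₂)²
  = (1.960 + 1.282)² · (0.23·0.77 + 0.12·0.88) / (0.11)²
  = (3.242)² · (0.1771 + 0.1056) / 0.0121
  = 10.5106 · 0.2827 / 0.0121
  = 245.56
Design effect: 2.1 × 245.56 = 515.69.
Round up → n = 516 per group.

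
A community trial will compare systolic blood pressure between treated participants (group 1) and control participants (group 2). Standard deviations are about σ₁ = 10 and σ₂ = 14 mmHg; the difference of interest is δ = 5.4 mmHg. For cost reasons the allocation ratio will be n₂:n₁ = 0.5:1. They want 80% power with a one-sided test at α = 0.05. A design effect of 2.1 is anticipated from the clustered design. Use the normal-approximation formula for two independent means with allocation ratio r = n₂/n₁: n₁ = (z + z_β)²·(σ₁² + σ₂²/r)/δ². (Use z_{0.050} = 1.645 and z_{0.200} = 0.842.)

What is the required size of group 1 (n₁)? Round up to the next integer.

n₁ = 220

n₁ = (z_α + z_β)² · (σ₁² + σ₂²/r) / δ²
   = (1.645 + 0.842)² · (10² + 14²/0.5) / 5.4²
   = 6.1852 · (100 + 392) / 29.16
   = 6.1852 · 492 / 29.16
   = 104.36
Design effect: 2.1 × 104.36 = 219.15.
Round up → n₁ = 220; n₂ = r·n₁ = 0.5 × 220 = 110.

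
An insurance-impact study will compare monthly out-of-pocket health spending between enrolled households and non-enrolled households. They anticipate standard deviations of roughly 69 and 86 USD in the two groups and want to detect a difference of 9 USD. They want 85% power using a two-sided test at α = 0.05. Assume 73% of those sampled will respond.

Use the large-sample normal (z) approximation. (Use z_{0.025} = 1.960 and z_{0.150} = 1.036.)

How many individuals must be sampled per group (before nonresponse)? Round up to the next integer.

n = 1846 per group

n = (z_{α/2} + z_β)² · (σ₁² + σ₂²) / δ²
  = (1.960 + 1.036)² · (69² + 86² = 12157) / 9²
  = 8.9760 · 12157 / 81
  = 1347.18
Adjust for 73% response: 1347.18 / 0.73 = 1845.45.
Round up → n = 1846 per group.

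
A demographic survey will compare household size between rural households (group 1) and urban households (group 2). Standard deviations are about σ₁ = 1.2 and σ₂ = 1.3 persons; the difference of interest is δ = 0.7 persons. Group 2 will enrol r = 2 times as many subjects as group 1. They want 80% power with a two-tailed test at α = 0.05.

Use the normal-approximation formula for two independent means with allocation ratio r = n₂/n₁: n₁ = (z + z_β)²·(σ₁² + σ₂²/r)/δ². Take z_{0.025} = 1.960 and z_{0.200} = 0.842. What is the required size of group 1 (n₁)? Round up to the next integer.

n₁ = 37

n₁ = (z_{α/2} + z_β)² · (σ₁² + σ₂²/r) / δ²
   = (1.960 + 0.842)² · (1.2² + 1.3²/2) / 0.7²
   = 7.8512 · (1.44 + 0.845) / 0.49
   = 7.8512 · 2.285 / 0.49
   = 36.61
Round up → n₁ = 37; n₂ = r·n₁ = 2 × 37 = 74.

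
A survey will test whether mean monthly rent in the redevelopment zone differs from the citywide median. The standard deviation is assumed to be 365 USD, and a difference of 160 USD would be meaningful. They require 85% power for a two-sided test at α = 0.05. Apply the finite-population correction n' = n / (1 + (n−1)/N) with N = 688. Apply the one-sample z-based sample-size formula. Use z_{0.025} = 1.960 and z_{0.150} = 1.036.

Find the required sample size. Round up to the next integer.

n = 44

n = (z_{α/2} + z_β)² · σ² / δ²
  = (1.960 + 1.036)² · 365² / 160²
  = 8.9760 · 133225 / 25600
  = 46.71
Finite-population correction (N = 688): 46.71 / (1 + (46.71 − 1)/688) = 43.80.
Round up → n = 44.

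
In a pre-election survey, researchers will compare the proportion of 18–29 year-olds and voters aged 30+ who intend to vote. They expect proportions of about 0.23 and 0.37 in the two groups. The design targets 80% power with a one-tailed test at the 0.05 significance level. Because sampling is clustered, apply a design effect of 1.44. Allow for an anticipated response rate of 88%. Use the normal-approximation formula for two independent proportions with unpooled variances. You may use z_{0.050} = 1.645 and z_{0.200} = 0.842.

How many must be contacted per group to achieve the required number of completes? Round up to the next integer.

n = (z_α + z_β)² · [p₁(1−p₁) + p₂(1−p₂)] / (p₁ − p₂)²
  = (1.645 + 0.842)² · (0.23·0.77 + 0.37·0.63) / (-0.14)²
  = (2.487)² · (0.1771 + 0.2331) / 0.0196
  = 6.1852 · 0.4102 / 0.0196
  = 129.45
Design effect: 1.44 × 129.45 = 186.40.
Adjust for 88% response: 186.40 / 0.88 = 211.82.
Round up → n = 212 per group.

n = 212 per group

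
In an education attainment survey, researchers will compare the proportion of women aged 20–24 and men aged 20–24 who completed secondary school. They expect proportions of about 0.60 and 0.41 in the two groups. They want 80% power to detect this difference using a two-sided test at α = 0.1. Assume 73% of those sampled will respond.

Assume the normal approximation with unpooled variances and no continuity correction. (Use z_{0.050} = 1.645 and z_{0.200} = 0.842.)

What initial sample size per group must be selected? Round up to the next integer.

n = (z_{α/2} + z_β)² · [p₁(1−p₁) + p₂(1−p₂)] / (p₁ − p₂)²
  = (1.645 + 0.842)² · (0.60·0.40 + 0.41·0.59) / (0.19)²
  = (2.487)² · (0.2400 + 0.2419) / 0.0361
  = 6.1852 · 0.4819 / 0.0361
  = 82.57
Adjust for 73% response: 82.57 / 0.73 = 113.10.
Round up → n = 114 per group.

n = 114 per group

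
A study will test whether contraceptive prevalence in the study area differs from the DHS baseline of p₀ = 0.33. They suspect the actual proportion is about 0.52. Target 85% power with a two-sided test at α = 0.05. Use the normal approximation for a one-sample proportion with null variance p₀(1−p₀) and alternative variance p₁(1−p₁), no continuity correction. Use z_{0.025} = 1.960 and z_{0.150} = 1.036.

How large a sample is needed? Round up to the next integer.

n = [z_{α/2}·√(p₀q₀) + z_β·√(p₁q₁)]² / (p₁ − p₀)²
  = [1.960·√(0.33·0.67) + 1.036·√(0.52·0.48)]² / (0.19)²
  = [1.960·0.4702 + 1.036·0.4996]² / 0.0361
  = [1.4392]² / 0.0361
  = 57.38
Round up → n = 58.

n = 58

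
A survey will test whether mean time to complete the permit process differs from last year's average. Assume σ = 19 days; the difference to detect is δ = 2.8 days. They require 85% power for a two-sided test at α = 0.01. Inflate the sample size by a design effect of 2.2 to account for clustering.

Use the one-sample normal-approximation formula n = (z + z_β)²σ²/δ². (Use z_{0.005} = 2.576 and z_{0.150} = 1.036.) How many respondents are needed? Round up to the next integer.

n = 1322

n = (z_{α/2} + z_β)² · σ² / δ²
  = (2.576 + 1.036)² · 19² / 2.8²
  = 13.0465 · 361 / 7.84
  = 600.74
Design effect: 2.2 × 600.74 = 1321.63.
Round up → n = 1322.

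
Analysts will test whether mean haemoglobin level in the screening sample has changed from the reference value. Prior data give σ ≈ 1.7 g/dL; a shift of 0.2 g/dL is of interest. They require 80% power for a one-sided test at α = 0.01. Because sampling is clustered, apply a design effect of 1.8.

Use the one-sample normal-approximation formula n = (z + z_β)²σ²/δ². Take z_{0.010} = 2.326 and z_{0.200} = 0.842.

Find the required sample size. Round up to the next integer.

n = 1306

n = (z_α + z_β)² · σ² / δ²
  = (2.326 + 0.842)² · 1.7² / 0.2²
  = 10.0362 · 2.89 / 0.04
  = 725.12
Design effect: 1.8 × 725.12 = 1305.21.
Round up → n = 1306.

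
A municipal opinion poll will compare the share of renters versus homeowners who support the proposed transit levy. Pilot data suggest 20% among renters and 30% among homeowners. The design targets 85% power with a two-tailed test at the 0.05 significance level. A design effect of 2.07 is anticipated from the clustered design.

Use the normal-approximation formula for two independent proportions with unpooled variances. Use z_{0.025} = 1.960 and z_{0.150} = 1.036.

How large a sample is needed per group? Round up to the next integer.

n = 688 per group

n = (z_{α/2} + z_β)² · [p₁(1−p₁) + p₂(1−p₂)] / (p₁ − p₂)²
  = (1.960 + 1.036)² · (0.20·0.80 + 0.30·0.70) / (-0.10)²
  = (2.996)² · (0.1600 + 0.2100) / 0.0100
  = 8.9760 · 0.3700 / 0.0100
  = 332.11
Design effect: 2.07 × 332.11 = 687.47.
Round up → n = 688 per group.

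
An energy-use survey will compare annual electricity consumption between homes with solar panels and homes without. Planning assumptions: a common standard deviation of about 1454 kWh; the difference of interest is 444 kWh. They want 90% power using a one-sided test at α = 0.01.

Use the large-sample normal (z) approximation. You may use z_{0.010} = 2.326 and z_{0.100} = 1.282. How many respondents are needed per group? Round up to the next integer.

n = (z_α + z_β)² · (σ₁² + σ₂²) / δ²
  = (2.326 + 1.282)² · (2·1454² = 4228232) / 444²
  = 13.0177 · 4228232 / 197136
  = 279.21
Round up → n = 280 per group.

n = 280 per group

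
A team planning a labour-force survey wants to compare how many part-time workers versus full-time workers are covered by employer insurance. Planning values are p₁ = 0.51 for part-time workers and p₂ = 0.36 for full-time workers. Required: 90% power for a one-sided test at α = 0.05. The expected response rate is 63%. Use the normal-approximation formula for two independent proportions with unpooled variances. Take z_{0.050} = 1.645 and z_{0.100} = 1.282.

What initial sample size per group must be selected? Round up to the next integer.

n = (z_α + z_β)² · [p₁(1−p₁) + p₂(1−p₂)] / (p₁ − p₂)²
  = (1.645 + 1.282)² · (0.51·0.49 + 0.36·0.64) / (0.15)²
  = (2.927)² · (0.2499 + 0.2304) / 0.0225
  = 8.5673 · 0.4803 / 0.0225
  = 182.88
Adjust for 63% response: 182.88 / 0.63 = 290.29.
Round up → n = 291 per group.

n = 291 per group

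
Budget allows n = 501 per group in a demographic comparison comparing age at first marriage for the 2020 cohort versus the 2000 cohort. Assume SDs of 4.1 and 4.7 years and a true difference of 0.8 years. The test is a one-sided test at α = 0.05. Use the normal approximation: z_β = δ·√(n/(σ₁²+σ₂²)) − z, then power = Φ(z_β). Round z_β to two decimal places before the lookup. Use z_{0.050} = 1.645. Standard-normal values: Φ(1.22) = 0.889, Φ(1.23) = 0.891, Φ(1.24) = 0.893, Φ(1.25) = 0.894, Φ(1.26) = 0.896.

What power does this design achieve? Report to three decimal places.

z_β = δ·√(n/(σ₁²+σ₂²)) − z_α
    = 0.8 · √(501/38.9) − 1.645
    = 0.8 · 3.58876 − 1.645
    = 2.8710 − 1.645 = 1.2260 → 1.23
Power = Φ(1.23) = 0.891.

Power ≈ 0.891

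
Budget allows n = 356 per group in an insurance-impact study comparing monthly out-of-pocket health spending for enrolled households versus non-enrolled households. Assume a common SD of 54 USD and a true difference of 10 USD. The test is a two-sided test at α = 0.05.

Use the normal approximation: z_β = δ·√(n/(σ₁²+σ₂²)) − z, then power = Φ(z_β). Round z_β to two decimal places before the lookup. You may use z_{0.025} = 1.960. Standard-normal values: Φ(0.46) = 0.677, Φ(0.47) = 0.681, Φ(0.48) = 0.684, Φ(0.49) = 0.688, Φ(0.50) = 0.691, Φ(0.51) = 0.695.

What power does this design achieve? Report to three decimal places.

z_β = δ·√(n/(σ₁²+σ₂²)) − z_{α/2}
    = 10 · √(356/5832) − 1.960
    = 10 · 0.24707 − 1.960
    = 2.4707 − 1.960 = 0.5107 → 0.51
Power = Φ(0.51) = 0.695.

Power ≈ 0.695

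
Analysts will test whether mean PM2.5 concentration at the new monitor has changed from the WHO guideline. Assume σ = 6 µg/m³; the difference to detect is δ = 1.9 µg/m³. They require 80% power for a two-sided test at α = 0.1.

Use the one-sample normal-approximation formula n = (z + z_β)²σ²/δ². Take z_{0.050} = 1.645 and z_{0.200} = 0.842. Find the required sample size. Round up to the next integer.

n = (z_{α/2} + z_β)² · σ² / δ²
  = (1.645 + 0.842)² · 6² / 1.9²
  = 6.1852 · 36 / 3.61
  = 61.68
Round up → n = 62.

n = 62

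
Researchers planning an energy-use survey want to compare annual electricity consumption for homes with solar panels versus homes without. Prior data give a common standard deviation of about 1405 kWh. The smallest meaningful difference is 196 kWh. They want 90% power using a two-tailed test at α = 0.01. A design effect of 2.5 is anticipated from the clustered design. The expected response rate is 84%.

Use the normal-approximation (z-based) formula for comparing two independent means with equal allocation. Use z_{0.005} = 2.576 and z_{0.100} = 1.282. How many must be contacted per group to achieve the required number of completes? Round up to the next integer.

n = (z_{α/2} + z_β)² · (σ₁² + σ₂²) / δ²
  = (2.576 + 1.282)² · (2·1405² = 3948050) / 196²
  = 14.8842 · 3948050 / 38416
  = 1529.66
Design effect: 2.5 × 1529.66 = 3824.15.
Adjust for 84% response: 3824.15 / 0.84 = 4552.56.
Round up → n = 4553 per group.

n = 4553 per group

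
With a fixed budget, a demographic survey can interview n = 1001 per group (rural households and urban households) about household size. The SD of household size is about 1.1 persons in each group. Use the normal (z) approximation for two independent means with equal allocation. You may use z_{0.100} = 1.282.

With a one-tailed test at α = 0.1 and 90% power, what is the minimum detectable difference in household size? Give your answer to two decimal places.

δ = (z_α + z_β) · √((σ₁²+σ₂²)/n)
  = (1.282 + 1.282) · √(2.42/1001)
  = 2.564 · √0.00242
  = 2.564 · 0.0492
  = 0.1261

Minimum detectable difference ≈ 0.13 persons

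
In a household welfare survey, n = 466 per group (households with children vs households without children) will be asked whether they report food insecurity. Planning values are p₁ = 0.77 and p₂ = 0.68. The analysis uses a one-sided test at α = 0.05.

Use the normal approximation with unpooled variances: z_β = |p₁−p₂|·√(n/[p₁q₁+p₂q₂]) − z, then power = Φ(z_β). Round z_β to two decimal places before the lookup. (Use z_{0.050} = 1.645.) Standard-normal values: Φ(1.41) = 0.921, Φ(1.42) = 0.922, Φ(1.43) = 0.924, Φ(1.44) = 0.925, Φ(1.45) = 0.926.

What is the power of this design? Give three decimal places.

Power ≈ 0.926

z_β = |p₁−p₂|·√(n/[p₁q₁+p₂q₂]) − z_α
    = 0.09 · √(466/0.3947) − 1.645
    = 0.09 · 34.3605 − 1.645
    = 3.0924 − 1.645 = 1.4474 → 1.45
Power = Φ(1.45) = 0.926.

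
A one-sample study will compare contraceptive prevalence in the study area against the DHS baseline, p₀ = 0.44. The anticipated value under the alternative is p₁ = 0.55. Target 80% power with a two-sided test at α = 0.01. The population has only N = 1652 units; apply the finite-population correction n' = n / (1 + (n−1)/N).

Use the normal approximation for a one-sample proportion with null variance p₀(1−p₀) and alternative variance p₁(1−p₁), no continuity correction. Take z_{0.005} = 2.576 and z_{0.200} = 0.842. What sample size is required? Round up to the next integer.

n = 209

n = [z_{α/2}·√(p₀q₀) + z_β·√(p₁q₁)]² / (p₁ − p₀)²
  = [2.576·√(0.44·0.56) + 0.842·√(0.55·0.45)]² / (0.11)²
  = [2.576·0.4964 + 0.842·0.4975]² / 0.0121
  = [1.6976]² / 0.0121
  = 238.16
Finite-population correction (N = 1652): 238.16 / (1 + (238.16 − 1)/1652) = 208.27.
Round up → n = 209.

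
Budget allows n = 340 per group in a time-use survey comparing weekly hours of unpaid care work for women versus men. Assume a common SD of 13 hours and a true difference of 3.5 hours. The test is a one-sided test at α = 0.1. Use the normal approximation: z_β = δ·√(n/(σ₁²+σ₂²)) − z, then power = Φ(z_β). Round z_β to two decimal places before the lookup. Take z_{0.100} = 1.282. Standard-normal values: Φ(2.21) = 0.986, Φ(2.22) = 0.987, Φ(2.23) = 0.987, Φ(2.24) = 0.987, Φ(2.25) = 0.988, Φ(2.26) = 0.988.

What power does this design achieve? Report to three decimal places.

z_β = δ·√(n/(σ₁²+σ₂²)) − z_α
    = 3.5 · √(340/338) − 1.282
    = 3.5 · 1.00295 − 1.282
    = 3.5103 − 1.282 = 2.2283 → 2.23
Power = Φ(2.23) = 0.987.

Power ≈ 0.987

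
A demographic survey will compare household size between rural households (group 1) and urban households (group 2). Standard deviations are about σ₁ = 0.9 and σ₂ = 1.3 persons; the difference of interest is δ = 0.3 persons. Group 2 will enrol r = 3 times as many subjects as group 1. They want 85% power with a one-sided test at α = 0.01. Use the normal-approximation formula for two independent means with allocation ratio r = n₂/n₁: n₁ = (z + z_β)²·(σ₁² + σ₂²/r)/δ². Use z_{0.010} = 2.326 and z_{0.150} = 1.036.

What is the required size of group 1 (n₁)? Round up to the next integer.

n₁ = (z_α + z_β)² · (σ₁² + σ₂²/r) / δ²
   = (2.326 + 1.036)² · (0.9² + 1.3²/3) / 0.3²
   = 11.3030 · (0.81 + 0.56333) / 0.09
   = 11.3030 · 1.3733 / 0.09
   = 172.48
Round up → n₁ = 173; n₂ = r·n₁ = 3 × 173 = 519.

n₁ = 173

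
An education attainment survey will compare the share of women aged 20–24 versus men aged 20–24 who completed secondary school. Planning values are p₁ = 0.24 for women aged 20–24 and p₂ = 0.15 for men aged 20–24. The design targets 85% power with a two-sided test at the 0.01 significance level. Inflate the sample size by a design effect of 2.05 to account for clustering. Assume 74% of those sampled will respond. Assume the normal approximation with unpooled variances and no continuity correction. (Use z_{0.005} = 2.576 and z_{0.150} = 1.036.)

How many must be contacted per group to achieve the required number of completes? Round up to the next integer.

n = (z_{α/2} + z_β)² · [p₁(1−p₁) + p₂(1−p₂)] / (p₁ − p₂)²
  = (2.576 + 1.036)² · (0.24·0.76 + 0.15·0.85) / (0.09)²
  = (3.612)² · (0.1824 + 0.1275) / 0.0081
  = 13.0465 · 0.3099 / 0.0081
  = 499.15
Design effect: 2.05 × 499.15 = 1023.26.
Adjust for 74% response: 1023.26 / 0.74 = 1382.78.
Round up → n = 1383 per group.

n = 1383 per group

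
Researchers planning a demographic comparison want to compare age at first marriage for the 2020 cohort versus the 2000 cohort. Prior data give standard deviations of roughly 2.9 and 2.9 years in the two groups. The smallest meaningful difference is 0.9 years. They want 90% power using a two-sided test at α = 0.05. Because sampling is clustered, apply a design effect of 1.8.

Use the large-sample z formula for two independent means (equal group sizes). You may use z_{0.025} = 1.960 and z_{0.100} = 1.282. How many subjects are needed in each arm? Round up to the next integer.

n = (z_{α/2} + z_β)² · (σ₁² + σ₂²) / δ²
  = (1.960 + 1.282)² · (2.9² + 2.9² = 16.82) / 0.9²
  = 10.5106 · 16.82 / 0.81
  = 218.26
Design effect: 1.8 × 218.26 = 392.86.
Round up → n = 393 per group.

n = 393 per group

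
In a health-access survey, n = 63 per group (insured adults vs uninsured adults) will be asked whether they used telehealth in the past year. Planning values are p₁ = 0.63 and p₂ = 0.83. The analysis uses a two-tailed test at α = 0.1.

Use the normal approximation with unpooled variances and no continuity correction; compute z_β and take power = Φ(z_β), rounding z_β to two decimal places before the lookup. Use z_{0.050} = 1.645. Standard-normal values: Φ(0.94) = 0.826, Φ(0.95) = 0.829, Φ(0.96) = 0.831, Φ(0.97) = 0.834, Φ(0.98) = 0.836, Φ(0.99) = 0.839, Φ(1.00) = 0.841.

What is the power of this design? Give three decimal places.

Power ≈ 0.829

z_β = |p₁−p₂|·√(n/[p₁q₁+p₂q₂]) − z_{α/2}
    = 0.20 · √(63/0.3742) − 1.645
    = 0.20 · 12.9753 − 1.645
    = 2.5951 − 1.645 = 0.9501 → 0.95
Power = Φ(0.95) = 0.829.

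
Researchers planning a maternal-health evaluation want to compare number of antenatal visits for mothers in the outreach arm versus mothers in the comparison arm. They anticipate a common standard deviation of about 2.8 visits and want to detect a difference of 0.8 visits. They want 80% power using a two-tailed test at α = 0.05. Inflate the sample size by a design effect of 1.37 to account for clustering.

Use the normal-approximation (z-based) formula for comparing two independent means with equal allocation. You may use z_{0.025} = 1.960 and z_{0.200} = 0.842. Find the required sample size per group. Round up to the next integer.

n = 264 per group

n = (z_{α/2} + z_β)² · (σ₁² + σ₂²) / δ²
  = (1.960 + 0.842)² · (2·2.8² = 15.68) / 0.8²
  = 7.8512 · 15.68 / 0.64
  = 192.35
Design effect: 1.37 × 192.35 = 263.53.
Round up → n = 264 per group.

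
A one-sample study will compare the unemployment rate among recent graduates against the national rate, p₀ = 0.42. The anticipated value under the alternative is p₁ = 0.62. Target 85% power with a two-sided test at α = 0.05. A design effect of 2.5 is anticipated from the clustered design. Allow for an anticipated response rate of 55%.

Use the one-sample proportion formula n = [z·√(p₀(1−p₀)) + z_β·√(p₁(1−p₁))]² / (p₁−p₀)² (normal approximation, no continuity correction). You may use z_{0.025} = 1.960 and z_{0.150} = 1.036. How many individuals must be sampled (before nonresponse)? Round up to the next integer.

n = [z_{α/2}·√(p₀q₀) + z_β·√(p₁q₁)]² / (p₁ − p₀)²
  = [1.960·√(0.42·0.58) + 1.036·√(0.62·0.38)]² / (0.20)²
  = [1.960·0.4936 + 1.036·0.4854]² / 0.0400
  = [1.4702]² / 0.0400
  = 54.04
Design effect: 2.5 × 54.04 = 135.10.
Adjust for 55% response: 135.10 / 0.55 = 245.64.
Round up → n = 246.

n = 246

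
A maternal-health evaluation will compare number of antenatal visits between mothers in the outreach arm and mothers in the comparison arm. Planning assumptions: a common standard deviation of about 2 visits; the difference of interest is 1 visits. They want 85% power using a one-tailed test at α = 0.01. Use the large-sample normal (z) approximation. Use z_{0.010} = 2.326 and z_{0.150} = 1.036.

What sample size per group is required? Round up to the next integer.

n = (z_α + z_β)² · (σ₁² + σ₂²) / δ²
  = (2.326 + 1.036)² · (2·2² = 8) / 1²
  = 11.3030 · 8 / 1
  = 90.42
Round up → n = 91 per group.

n = 91 per group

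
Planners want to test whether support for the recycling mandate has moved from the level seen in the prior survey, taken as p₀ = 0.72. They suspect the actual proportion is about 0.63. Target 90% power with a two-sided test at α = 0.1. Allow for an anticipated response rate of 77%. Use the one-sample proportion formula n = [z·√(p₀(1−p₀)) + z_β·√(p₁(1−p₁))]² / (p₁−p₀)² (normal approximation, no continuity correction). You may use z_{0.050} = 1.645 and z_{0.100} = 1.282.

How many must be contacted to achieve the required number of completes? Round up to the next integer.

n = 296

n = [z_{α/2}·√(p₀q₀) + z_β·√(p₁q₁)]² / (p₁ − p₀)²
  = [1.645·√(0.72·0.28) + 1.282·√(0.63·0.37)]² / (-0.09)²
  = [1.645·0.4490 + 1.282·0.4828]² / 0.0081
  = [1.3576]² / 0.0081
  = 227.53
Adjust for 77% response: 227.53 / 0.77 = 295.49.
Round up → n = 296.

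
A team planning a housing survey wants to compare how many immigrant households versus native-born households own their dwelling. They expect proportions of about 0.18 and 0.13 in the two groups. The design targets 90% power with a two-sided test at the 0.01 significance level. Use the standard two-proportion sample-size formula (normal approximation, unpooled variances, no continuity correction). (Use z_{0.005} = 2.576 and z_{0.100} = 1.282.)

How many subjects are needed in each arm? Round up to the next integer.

n = (z_{α/2} + z_β)² · [p₁(1−p₁) + p₂(1−p₂)] / (p₁ − p₂)²
  = (2.576 + 1.282)² · (0.18·0.82 + 0.13·0.87) / (0.05)²
  = (3.858)² · (0.1476 + 0.1131) / 0.0025
  = 14.8842 · 0.2607 / 0.0025
  = 1552.12
Round up → n = 1553 per group.

n = 1553 per group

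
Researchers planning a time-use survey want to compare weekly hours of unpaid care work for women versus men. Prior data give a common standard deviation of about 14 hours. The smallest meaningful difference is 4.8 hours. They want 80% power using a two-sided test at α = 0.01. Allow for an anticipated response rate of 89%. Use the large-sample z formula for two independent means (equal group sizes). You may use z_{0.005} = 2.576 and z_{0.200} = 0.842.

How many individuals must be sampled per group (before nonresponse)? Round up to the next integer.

n = (z_{α/2} + z_β)² · (σ₁² + σ₂²) / δ²
  = (2.576 + 0.842)² · (2·14² = 392) / 4.8²
  = 11.6827 · 392 / 23.04
  = 198.77
Adjust for 89% response: 198.77 / 0.89 = 223.34.
Round up → n = 224 per group.

n = 224 per group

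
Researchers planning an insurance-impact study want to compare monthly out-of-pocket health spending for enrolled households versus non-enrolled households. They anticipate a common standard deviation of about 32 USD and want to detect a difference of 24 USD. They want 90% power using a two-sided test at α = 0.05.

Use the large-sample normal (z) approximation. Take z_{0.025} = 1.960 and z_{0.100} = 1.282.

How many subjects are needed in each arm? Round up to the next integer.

n = (z_{α/2} + z_β)² · (σ₁² + σ₂²) / δ²
  = (1.960 + 1.282)² · (2·32² = 2048) / 24²
  = 10.5106 · 2048 / 576
  = 37.37
Round up → n = 38 per group.

n = 38 per group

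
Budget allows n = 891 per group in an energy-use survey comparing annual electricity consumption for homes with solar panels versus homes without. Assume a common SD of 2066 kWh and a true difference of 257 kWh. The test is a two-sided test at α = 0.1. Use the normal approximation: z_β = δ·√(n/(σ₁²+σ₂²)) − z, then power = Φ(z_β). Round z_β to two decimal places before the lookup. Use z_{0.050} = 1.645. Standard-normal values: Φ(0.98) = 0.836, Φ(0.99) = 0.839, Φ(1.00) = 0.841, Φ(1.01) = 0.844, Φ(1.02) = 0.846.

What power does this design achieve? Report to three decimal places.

Power ≈ 0.836

z_β = δ·√(n/(σ₁²+σ₂²)) − z_{α/2}
    = 257 · √(891/8536712) − 1.645
    = 257 · 0.01022 − 1.645
    = 2.6256 − 1.645 = 0.9806 → 0.98
Power = Φ(0.98) = 0.836.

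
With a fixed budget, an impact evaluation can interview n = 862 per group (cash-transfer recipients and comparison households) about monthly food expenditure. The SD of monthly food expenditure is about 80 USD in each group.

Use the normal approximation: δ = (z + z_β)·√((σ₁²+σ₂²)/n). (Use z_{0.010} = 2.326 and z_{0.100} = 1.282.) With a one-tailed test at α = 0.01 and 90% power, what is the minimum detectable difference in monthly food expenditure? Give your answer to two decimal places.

Minimum detectable difference ≈ 13.90 USD

δ = (z_α + z_β) · √((σ₁²+σ₂²)/n)
  = (2.326 + 1.282) · √(12800/862)
  = 3.608 · √14.8492
  = 3.608 · 3.8535
  = 13.9033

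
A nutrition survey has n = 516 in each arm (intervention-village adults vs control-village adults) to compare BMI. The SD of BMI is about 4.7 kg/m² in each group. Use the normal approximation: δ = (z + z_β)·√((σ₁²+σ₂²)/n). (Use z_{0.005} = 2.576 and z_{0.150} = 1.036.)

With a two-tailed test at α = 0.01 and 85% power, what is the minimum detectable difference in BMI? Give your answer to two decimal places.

Minimum detectable difference ≈ 1.06 kg/m²

δ = (z_{α/2} + z_β) · √((σ₁²+σ₂²)/n)
  = (2.576 + 1.036) · √(44.18/516)
  = 3.612 · √0.08562
  = 3.612 · 0.2926
  = 1.0569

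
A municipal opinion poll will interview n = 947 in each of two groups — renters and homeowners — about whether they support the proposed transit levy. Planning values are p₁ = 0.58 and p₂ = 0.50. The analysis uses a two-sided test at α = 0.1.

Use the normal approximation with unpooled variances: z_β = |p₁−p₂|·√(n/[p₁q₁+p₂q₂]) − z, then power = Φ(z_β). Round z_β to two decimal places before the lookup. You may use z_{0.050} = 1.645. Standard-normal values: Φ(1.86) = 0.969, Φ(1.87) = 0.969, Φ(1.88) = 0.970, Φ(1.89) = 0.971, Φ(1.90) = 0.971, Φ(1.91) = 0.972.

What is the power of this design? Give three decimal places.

z_β = |p₁−p₂|·√(n/[p₁q₁+p₂q₂]) − z_{α/2}
    = 0.08 · √(947/0.4936) − 1.645
    = 0.08 · 43.8013 − 1.645
    = 3.5041 − 1.645 = 1.8591 → 1.86
Power = Φ(1.86) = 0.969.

Power ≈ 0.969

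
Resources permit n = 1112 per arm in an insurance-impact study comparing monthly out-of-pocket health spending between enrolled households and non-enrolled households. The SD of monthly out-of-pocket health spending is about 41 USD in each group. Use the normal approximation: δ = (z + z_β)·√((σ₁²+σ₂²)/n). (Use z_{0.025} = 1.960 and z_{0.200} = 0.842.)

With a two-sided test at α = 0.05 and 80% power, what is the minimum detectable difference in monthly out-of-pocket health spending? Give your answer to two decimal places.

δ = (z_{α/2} + z_β) · √((σ₁²+σ₂²)/n)
  = (1.960 + 0.842) · √(3362/1112)
  = 2.802 · √3.0234
  = 2.802 · 1.7388
  = 4.8721

Minimum detectable difference ≈ 4.87 USD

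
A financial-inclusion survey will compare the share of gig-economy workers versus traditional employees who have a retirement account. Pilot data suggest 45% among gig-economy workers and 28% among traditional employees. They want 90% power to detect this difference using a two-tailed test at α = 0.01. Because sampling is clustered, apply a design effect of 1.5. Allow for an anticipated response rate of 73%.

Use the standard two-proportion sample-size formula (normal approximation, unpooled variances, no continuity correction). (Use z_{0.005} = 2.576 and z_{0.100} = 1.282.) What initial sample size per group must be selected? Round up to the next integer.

n = 476 per group

n = (z_{α/2} + z_β)² · [p₁(1−p₁) + p₂(1−p₂)] / (p₁ − p₂)²
  = (2.576 + 1.282)² · (0.45·0.55 + 0.28·0.72) / (0.17)²
  = (3.858)² · (0.2475 + 0.2016) / 0.0289
  = 14.8842 · 0.4491 / 0.0289
  = 231.30
Design effect: 1.5 × 231.30 = 346.95.
Adjust for 73% response: 346.95 / 0.73 = 475.27.
Round up → n = 476 per group.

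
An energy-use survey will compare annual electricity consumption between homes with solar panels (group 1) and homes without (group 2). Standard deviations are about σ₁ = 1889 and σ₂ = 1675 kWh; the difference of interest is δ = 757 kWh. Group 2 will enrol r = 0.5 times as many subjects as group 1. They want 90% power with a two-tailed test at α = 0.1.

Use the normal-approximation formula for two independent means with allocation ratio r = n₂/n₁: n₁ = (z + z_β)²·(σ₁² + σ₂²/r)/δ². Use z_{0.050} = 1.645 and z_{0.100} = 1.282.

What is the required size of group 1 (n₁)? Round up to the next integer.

n₁ = (z_{α/2} + z_β)² · (σ₁² + σ₂²/r) / δ²
   = (1.645 + 1.282)² · (1889² + 1675²/0.5) / 757²
   = 8.5673 · (3568321 + 5611250) / 573049
   = 8.5673 · 9179571 / 573049
   = 137.24
Round up → n₁ = 138; n₂ = r·n₁ = 0.5 × 138 = 69.

n₁ = 138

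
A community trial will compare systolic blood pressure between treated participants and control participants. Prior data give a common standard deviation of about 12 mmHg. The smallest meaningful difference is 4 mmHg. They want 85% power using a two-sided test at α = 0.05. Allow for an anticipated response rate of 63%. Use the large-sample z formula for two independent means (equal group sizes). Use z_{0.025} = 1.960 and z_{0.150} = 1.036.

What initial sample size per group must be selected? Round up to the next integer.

n = 257 per group

n = (z_{α/2} + z_β)² · (σ₁² + σ₂²) / δ²
  = (1.960 + 1.036)² · (2·12² = 288) / 4²
  = 8.9760 · 288 / 16
  = 161.57
Adjust for 63% response: 161.57 / 0.63 = 256.46.
Round up → n = 257 per group.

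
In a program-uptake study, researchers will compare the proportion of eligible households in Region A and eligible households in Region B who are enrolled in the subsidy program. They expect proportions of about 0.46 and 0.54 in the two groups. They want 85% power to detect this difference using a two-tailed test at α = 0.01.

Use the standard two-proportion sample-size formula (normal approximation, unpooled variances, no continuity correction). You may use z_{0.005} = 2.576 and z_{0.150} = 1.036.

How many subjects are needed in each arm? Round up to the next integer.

n = 1013 per group

n = (z_{α/2} + z_β)² · [p₁(1−p₁) + p₂(1−p₂)] / (p₁ − p₂)²
  = (2.576 + 1.036)² · (0.46·0.54 + 0.54·0.46) / (-0.08)²
  = (3.612)² · (0.2484 + 0.2484) / 0.0064
  = 13.0465 · 0.4968 / 0.0064
  = 1012.74
Round up → n = 1013 per group.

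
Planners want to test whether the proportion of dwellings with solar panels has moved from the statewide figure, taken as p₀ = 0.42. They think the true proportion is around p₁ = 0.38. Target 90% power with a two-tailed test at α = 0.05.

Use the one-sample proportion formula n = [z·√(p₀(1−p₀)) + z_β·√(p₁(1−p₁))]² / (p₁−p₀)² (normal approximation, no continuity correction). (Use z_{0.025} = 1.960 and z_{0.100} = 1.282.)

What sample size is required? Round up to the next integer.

n = 1580

n = [z_{α/2}·√(p₀q₀) + z_β·√(p₁q₁)]² / (p₁ − p₀)²
  = [1.960·√(0.42·0.58) + 1.282·√(0.38·0.62)]² / (-0.04)²
  = [1.960·0.4936 + 1.282·0.4854]² / 0.0016
  = [1.5896]² / 0.0016
  = 1579.35
Round up → n = 1580.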